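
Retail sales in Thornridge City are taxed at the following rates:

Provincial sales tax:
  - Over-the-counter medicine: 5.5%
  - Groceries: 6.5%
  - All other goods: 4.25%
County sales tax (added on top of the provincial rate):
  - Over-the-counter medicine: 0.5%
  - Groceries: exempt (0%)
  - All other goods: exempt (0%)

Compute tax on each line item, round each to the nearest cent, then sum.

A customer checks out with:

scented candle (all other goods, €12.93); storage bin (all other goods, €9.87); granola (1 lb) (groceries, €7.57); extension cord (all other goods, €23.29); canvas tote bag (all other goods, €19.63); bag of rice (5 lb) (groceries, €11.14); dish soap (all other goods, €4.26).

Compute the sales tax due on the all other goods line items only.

€2.97

Scented candle €12.93: all other goods → 4.25% + 0% county = 4.25% → €0.55
Storage bin €9.87: all other goods → 4.25% + 0% county = 4.25% → €0.42
Extension cord €23.29: all other goods → 4.25% + 0% county = 4.25% → €0.99
Canvas tote bag €19.63: all other goods → 4.25% + 0% county = 4.25% → €0.83
Dish soap €4.26: all other goods → 4.25% + 0% county = 4.25% → €0.18
Tax on all other goods = €0.55 + €0.42 + €0.99 + €0.83 + €0.18 = €2.97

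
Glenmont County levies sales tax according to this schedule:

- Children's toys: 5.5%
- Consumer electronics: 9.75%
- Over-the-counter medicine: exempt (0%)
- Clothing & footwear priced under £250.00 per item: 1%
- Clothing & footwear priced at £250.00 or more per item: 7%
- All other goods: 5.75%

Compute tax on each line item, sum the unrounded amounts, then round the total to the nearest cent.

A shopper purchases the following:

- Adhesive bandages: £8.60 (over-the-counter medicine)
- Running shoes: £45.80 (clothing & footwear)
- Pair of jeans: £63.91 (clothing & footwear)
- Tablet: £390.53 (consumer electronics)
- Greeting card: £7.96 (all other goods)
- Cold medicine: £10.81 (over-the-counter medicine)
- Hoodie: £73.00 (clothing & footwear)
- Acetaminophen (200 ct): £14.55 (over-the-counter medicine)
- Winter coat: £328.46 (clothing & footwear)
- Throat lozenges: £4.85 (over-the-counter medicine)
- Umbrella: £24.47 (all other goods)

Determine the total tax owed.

Adhesive bandages £8.60: over-the-counter medicine → 0% → £0.00
Running shoes £45.80: clothing & footwear, under £250.00 → 1% → £0.458
Pair of jeans £63.91: clothing & footwear, under £250.00 → 1% → £0.6391
Tablet £390.53: consumer electronics → 9.75% → £38.076675
Greeting card £7.96: all other goods → 5.75% → £0.4577
Cold medicine £10.81: over-the-counter medicine → 0% → £0.00
Hoodie £73.00: clothing & footwear, under £250.00 → 1% → £0.73
Acetaminophen (200 ct) £14.55: over-the-counter medicine → 0% → £0.00
Winter coat £328.46: clothing & footwear, £250.00 or more → 7% → £22.9922
Throat lozenges £4.85: over-the-counter medicine → 0% → £0.00
Umbrella £24.47: all other goods → 5.75% → £1.407025
Unrounded tax sum = £64.7607 → £64.76

£64.76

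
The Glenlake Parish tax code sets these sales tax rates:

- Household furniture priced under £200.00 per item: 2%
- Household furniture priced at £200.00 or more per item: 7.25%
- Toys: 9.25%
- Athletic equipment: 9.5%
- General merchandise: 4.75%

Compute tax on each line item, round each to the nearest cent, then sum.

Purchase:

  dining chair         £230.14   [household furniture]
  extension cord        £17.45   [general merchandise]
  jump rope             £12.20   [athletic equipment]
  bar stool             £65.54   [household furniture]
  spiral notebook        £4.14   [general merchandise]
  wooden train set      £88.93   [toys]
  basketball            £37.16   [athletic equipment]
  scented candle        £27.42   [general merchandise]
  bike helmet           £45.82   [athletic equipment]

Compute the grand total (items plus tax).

Dining chair £230.14: household furniture, £200.00 or more → 7.25% → £16.69
Extension cord £17.45: general merchandise → 4.75% → £0.83
Jump rope £12.20: athletic equipment → 9.5% → £1.16
Bar stool £65.54: household furniture, under £200.00 → 2% → £1.31
Spiral notebook £4.14: general merchandise → 4.75% → £0.20
Wooden train set £88.93: toys → 9.25% → £8.23
Basketball £37.16: athletic equipment → 9.5% → £3.53
Scented candle £27.42: general merchandise → 4.75% → £1.30
Bike helmet £45.82: athletic equipment → 9.5% → £4.35
Subtotal = £528.80; tax = £37.60; total due = £566.40

£566.40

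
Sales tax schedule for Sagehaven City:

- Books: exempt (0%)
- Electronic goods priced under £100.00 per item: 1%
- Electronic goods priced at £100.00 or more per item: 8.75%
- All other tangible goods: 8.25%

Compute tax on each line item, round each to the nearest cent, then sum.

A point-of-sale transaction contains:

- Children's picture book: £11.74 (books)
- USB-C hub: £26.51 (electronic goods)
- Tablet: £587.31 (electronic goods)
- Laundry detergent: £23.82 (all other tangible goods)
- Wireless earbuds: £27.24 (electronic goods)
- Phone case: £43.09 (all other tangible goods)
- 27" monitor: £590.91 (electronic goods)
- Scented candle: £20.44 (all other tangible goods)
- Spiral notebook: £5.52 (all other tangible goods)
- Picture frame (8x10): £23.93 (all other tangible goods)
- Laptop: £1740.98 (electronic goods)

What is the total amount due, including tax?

Children's picture book £11.74: books → 0% → £0.00
USB-C hub £26.51: electronic goods, under £100.00 → 1% → £0.27
Tablet £587.31: electronic goods, £100.00 or more → 8.75% → £51.39
Laundry detergent £23.82: all other tangible goods → 8.25% → £1.97
Wireless earbuds £27.24: electronic goods, under £100.00 → 1% → £0.27
Phone case £43.09: all other tangible goods → 8.25% → £3.55
27" monitor £590.91: electronic goods, £100.00 or more → 8.75% → £51.70
Scented candle £20.44: all other tangible goods → 8.25% → £1.69
Spiral notebook £5.52: all other tangible goods → 8.25% → £0.46
Picture frame (8x10) £23.93: all other tangible goods → 8.25% → £1.97
Laptop £1740.98: electronic goods, £100.00 or more → 8.75% → £152.34
Subtotal = £3101.49; tax = £265.61; total due = £3367.10

£3367.10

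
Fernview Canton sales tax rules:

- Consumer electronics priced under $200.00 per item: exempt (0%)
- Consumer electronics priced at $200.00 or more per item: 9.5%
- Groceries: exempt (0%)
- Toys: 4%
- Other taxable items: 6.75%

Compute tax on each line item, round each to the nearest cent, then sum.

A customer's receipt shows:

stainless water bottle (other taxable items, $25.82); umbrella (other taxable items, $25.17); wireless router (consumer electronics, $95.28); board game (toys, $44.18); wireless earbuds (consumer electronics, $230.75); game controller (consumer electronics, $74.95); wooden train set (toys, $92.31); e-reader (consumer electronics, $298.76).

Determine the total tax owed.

Stainless water bottle $25.82: other taxable items → 6.75% → $1.74
Umbrella $25.17: other taxable items → 6.75% → $1.70
Wireless router $95.28: consumer electronics, under $200.00 → 0% → $0.00
Board game $44.18: toys → 4% → $1.77
Wireless earbuds $230.75: consumer electronics, $200.00 or more → 9.5% → $21.92
Game controller $74.95: consumer electronics, under $200.00 → 0% → $0.00
Wooden train set $92.31: toys → 4% → $3.69
E-reader $298.76: consumer electronics, $200.00 or more → 9.5% → $28.38
Total tax = $1.74 + $1.70 + $1.77 + $21.92 + $3.69 + $28.38 = $59.20

$59.20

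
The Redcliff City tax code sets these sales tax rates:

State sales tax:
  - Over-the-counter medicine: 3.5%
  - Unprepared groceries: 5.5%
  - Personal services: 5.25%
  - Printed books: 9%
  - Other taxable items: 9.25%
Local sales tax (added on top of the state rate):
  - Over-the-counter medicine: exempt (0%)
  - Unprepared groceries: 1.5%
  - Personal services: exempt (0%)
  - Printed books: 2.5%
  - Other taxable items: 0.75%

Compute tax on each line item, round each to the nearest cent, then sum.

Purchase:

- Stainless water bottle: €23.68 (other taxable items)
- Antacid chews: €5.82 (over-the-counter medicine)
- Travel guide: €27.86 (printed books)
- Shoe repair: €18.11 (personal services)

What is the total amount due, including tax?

Stainless water bottle €23.68: other taxable items → 9.25% + 0.75% local = 10% → €2.37
Antacid chews €5.82: over-the-counter medicine → 3.5% + 0% local = 3.5% → €0.20
Travel guide €27.86: printed books → 9% + 2.5% local = 11.5% → €3.20
Shoe repair €18.11: personal services → 5.25% + 0% local = 5.25% → €0.95
Subtotal = €75.47; tax = €6.72; total due = €82.19

€82.19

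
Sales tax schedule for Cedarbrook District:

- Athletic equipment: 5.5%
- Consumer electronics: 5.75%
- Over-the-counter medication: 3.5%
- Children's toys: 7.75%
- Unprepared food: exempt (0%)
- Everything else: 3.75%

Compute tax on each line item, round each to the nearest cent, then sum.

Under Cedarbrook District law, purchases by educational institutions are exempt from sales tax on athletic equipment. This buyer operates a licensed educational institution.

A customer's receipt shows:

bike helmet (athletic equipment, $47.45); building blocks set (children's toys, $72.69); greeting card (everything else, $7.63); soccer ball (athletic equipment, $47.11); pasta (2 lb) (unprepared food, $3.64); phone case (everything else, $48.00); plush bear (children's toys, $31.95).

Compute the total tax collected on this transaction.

Bike helmet $47.45: athletic equipment, buyer-exempt → 0% → $0.00
Building blocks set $72.69: children's toys → 7.75% → $5.63
Greeting card $7.63: everything else → 3.75% → $0.29
Soccer ball $47.11: athletic equipment, buyer-exempt → 0% → $0.00
Pasta (2 lb) $3.64: unprepared food → 0% → $0.00
Phone case $48.00: everything else → 3.75% → $1.80
Plush bear $31.95: children's toys → 7.75% → $2.48
Total tax = $5.63 + $0.29 + $1.80 + $2.48 = $10.20

$10.20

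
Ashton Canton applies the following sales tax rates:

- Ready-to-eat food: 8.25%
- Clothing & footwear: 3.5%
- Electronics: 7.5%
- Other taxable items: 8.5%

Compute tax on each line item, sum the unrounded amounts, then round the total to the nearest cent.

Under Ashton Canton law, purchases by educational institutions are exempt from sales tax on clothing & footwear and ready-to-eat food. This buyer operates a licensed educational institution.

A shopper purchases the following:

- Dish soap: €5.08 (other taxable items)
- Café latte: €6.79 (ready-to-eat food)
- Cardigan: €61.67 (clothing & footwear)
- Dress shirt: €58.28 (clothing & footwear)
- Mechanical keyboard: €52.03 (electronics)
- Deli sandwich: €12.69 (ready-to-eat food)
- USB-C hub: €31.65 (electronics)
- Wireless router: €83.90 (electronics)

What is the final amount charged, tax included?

Dish soap €5.08: other taxable items → 8.5% → €0.4318
Café latte €6.79: ready-to-eat food, buyer-exempt → 0% → €0.00
Cardigan €61.67: clothing & footwear, buyer-exempt → 0% → €0.00
Dress shirt €58.28: clothing & footwear, buyer-exempt → 0% → €0.00
Mechanical keyboard €52.03: electronics → 7.5% → €3.90225
Deli sandwich €12.69: ready-to-eat food, buyer-exempt → 0% → €0.00
USB-C hub €31.65: electronics → 7.5% → €2.37375
Wireless router €83.90: electronics → 7.5% → €6.2925
Subtotal = €312.09; unrounded tax = €13.0003 → €13.00; total due = €325.09

€325.09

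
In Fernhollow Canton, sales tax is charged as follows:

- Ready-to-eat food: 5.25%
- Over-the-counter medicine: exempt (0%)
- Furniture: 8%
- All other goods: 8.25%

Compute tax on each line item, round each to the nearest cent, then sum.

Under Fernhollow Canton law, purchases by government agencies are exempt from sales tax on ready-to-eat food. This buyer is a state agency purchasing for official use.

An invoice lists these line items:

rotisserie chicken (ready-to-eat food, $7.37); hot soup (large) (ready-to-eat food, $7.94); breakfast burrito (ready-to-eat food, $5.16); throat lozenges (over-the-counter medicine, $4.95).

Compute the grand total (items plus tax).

$25.42

Rotisserie chicken $7.37: ready-to-eat food, buyer-exempt → 0% → $0.00
Hot soup (large) $7.94: ready-to-eat food, buyer-exempt → 0% → $0.00
Breakfast burrito $5.16: ready-to-eat food, buyer-exempt → 0% → $0.00
Throat lozenges $4.95: over-the-counter medicine → 0% → $0.00
Subtotal = $25.42; tax = $0.00; total due = $25.42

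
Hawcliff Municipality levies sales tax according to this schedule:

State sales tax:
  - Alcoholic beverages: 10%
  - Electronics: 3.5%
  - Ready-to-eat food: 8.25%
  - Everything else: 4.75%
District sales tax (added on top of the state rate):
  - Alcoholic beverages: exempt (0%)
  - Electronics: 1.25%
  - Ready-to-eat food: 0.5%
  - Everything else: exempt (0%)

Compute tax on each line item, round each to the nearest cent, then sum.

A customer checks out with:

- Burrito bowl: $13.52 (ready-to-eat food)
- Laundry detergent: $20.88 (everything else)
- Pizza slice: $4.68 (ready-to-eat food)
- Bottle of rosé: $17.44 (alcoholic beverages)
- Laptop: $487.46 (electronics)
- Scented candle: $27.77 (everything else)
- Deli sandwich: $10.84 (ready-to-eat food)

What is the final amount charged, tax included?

Burrito bowl $13.52: ready-to-eat food → 8.25% + 0.5% district = 8.75% → $1.18
Laundry detergent $20.88: everything else → 4.75% + 0% district = 4.75% → $0.99
Pizza slice $4.68: ready-to-eat food → 8.25% + 0.5% district = 8.75% → $0.41
Bottle of rosé $17.44: alcoholic beverages → 10% + 0% district = 10% → $1.74
Laptop $487.46: electronics → 3.5% + 1.25% district = 4.75% → $23.15
Scented candle $27.77: everything else → 4.75% + 0% district = 4.75% → $1.32
Deli sandwich $10.84: ready-to-eat food → 8.25% + 0.5% district = 8.75% → $0.95
Subtotal = $582.59; tax = $29.74; total due = $612.33

$612.33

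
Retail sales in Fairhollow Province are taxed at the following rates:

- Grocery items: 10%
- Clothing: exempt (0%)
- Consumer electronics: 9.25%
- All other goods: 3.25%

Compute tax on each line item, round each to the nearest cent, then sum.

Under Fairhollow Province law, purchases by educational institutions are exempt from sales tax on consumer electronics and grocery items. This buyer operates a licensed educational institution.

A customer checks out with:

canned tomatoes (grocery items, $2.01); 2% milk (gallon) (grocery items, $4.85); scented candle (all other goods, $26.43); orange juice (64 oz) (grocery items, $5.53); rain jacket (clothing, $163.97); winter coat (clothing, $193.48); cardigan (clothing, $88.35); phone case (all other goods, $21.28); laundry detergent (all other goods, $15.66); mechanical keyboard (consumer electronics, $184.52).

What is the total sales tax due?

Canned tomatoes $2.01: grocery items, buyer-exempt → 0% → $0.00
2% milk (gallon) $4.85: grocery items, buyer-exempt → 0% → $0.00
Scented candle $26.43: all other goods → 3.25% → $0.86
Orange juice (64 oz) $5.53: grocery items, buyer-exempt → 0% → $0.00
Rain jacket $163.97: clothing → 0% → $0.00
Winter coat $193.48: clothing → 0% → $0.00
Cardigan $88.35: clothing → 0% → $0.00
Phone case $21.28: all other goods → 3.25% → $0.69
Laundry detergent $15.66: all other goods → 3.25% → $0.51
Mechanical keyboard $184.52: consumer electronics, buyer-exempt → 0% → $0.00
Total tax = $0.86 + $0.69 + $0.51 = $2.06

$2.06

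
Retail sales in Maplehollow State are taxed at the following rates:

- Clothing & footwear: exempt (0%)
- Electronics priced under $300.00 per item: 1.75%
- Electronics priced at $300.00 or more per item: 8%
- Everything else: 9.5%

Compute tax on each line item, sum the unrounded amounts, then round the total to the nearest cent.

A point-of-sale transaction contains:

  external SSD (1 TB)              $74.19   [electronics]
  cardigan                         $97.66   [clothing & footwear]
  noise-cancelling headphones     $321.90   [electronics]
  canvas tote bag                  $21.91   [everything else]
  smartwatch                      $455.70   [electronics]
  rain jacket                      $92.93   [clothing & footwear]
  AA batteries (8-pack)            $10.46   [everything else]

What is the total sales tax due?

External SSD (1 TB) $74.19: electronics, under $300.00 → 1.75% → $1.298325
Cardigan $97.66: clothing & footwear → 0% → $0.00
Noise-cancelling headphones $321.90: electronics, $300.00 or more → 8% → $25.752
Canvas tote bag $21.91: everything else → 9.5% → $2.08145
Smartwatch $455.70: electronics, $300.00 or more → 8% → $36.456
Rain jacket $92.93: clothing & footwear → 0% → $0.00
AA batteries (8-pack) $10.46: everything else → 9.5% → $0.9937
Unrounded tax sum = $66.581475 → $66.58

$66.58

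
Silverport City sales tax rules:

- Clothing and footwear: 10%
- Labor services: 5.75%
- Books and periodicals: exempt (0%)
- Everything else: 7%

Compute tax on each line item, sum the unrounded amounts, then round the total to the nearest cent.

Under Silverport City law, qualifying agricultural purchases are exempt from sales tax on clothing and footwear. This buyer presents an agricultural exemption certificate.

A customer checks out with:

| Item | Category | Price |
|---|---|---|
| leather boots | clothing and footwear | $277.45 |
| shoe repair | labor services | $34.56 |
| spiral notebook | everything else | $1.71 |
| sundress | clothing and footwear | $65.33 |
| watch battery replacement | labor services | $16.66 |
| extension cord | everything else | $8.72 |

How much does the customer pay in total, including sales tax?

Leather boots $277.45: clothing and footwear, buyer-exempt → 0% → $0.00
Shoe repair $34.56: labor services → 5.75% → $1.9872
Spiral notebook $1.71: everything else → 7% → $0.1197
Sundress $65.33: clothing and footwear, buyer-exempt → 0% → $0.00
Watch battery replacement $16.66: labor services → 5.75% → $0.95795
Extension cord $8.72: everything else → 7% → $0.6104
Subtotal = $404.43; unrounded tax = $3.67525 → $3.68; total due = $408.11

$408.11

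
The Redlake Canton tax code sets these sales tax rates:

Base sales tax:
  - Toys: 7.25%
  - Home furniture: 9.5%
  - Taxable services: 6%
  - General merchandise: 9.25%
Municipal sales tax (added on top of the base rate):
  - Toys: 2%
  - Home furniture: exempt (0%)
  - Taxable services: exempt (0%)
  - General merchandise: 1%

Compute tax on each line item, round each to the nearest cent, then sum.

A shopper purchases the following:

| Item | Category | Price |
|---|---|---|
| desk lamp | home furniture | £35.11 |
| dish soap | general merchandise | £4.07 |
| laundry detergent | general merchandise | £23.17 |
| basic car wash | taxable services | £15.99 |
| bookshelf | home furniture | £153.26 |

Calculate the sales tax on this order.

Desk lamp £35.11: home furniture → 9.5% + 0% municipal = 9.5% → £3.34
Dish soap £4.07: general merchandise → 9.25% + 1% municipal = 10.25% → £0.42
Laundry detergent £23.17: general merchandise → 9.25% + 1% municipal = 10.25% → £2.37
Basic car wash £15.99: taxable services → 6% + 0% municipal = 6% → £0.96
Bookshelf £153.26: home furniture → 9.5% + 0% municipal = 9.5% → £14.56
Total tax = £3.34 + £0.42 + £2.37 + £0.96 + £14.56 = £21.65

£21.65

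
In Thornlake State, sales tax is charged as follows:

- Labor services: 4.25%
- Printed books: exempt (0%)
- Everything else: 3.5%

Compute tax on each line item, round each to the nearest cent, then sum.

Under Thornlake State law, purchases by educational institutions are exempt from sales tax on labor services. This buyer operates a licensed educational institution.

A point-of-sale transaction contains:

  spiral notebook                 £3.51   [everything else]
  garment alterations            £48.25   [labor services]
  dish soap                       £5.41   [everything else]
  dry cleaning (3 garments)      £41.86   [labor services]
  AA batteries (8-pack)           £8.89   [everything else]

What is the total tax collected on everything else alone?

Spiral notebook £3.51: everything else → 3.5% → £0.12
Dish soap £5.41: everything else → 3.5% → £0.19
AA batteries (8-pack) £8.89: everything else → 3.5% → £0.31
Tax on everything else = £0.12 + £0.19 + £0.31 = £0.62

£0.62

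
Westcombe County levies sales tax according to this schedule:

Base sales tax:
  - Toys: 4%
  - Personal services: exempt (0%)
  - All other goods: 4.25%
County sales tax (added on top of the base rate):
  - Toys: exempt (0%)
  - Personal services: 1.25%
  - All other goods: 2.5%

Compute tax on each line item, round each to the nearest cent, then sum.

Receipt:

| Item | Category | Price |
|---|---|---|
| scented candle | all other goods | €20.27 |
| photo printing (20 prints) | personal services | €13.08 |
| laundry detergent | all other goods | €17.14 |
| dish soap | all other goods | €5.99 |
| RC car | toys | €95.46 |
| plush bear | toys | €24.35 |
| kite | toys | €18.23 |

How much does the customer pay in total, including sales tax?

€203.13

Scented candle €20.27: all other goods → 4.25% + 2.5% county = 6.75% → €1.37
Photo printing (20 prints) €13.08: personal services → 0% + 1.25% county = 1.25% → €0.16
Laundry detergent €17.14: all other goods → 4.25% + 2.5% county = 6.75% → €1.16
Dish soap €5.99: all other goods → 4.25% + 2.5% county = 6.75% → €0.40
RC car €95.46: toys → 4% + 0% county = 4% → €3.82
Plush bear €24.35: toys → 4% + 0% county = 4% → €0.97
Kite €18.23: toys → 4% + 0% county = 4% → €0.73
Subtotal = €194.52; tax = €8.61; total due = €203.13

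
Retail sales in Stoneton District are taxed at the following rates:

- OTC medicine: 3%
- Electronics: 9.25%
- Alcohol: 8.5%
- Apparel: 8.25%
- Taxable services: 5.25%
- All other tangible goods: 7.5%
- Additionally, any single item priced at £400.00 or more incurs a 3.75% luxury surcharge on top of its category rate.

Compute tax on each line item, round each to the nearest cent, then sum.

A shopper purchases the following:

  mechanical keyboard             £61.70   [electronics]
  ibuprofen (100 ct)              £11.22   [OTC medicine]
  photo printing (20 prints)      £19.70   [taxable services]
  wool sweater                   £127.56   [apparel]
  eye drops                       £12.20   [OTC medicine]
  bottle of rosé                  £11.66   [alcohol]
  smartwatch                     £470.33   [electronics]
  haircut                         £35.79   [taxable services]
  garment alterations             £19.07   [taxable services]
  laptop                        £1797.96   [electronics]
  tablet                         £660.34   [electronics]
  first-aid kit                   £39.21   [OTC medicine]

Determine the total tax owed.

£403.73

Mechanical keyboard £61.70: electronics → 9.25% → £5.71
Ibuprofen (100 ct) £11.22: OTC medicine → 3% → £0.34
Photo printing (20 prints) £19.70: taxable services → 5.25% → £1.03
Wool sweater £127.56: apparel → 8.25% → £10.52
Eye drops £12.20: OTC medicine → 3% → £0.37
Bottle of rosé £11.66: alcohol → 8.5% → £0.99
Smartwatch £470.33: electronics → 9.25% + 3.75% surcharge = 13% → £61.14
Haircut £35.79: taxable services → 5.25% → £1.88
Garment alterations £19.07: taxable services → 5.25% → £1.00
Laptop £1797.96: electronics → 9.25% + 3.75% surcharge = 13% → £233.73
Tablet £660.34: electronics → 9.25% + 3.75% surcharge = 13% → £85.84
First-aid kit £39.21: OTC medicine → 3% → £1.18
Total tax = £5.71 + £0.34 + £1.03 + £10.52 + £0.37 + £0.99 + £61.14 + £1.88 + £1.00 + £233.73 + £85.84 + £1.18 = £403.73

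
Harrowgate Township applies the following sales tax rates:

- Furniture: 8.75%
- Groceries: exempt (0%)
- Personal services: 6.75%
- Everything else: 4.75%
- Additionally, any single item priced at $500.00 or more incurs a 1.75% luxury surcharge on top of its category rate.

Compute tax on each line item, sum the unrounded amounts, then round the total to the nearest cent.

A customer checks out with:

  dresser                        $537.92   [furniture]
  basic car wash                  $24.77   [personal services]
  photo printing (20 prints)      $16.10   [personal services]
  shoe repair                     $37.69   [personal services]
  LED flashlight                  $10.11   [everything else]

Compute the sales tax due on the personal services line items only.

Basic car wash $24.77: personal services → 6.75% → $1.671975
Photo printing (20 prints) $16.10: personal services → 6.75% → $1.08675
Shoe repair $37.69: personal services → 6.75% → $2.544075
Tax on personal services: unrounded sum = $5.3028 → $5.30

$5.30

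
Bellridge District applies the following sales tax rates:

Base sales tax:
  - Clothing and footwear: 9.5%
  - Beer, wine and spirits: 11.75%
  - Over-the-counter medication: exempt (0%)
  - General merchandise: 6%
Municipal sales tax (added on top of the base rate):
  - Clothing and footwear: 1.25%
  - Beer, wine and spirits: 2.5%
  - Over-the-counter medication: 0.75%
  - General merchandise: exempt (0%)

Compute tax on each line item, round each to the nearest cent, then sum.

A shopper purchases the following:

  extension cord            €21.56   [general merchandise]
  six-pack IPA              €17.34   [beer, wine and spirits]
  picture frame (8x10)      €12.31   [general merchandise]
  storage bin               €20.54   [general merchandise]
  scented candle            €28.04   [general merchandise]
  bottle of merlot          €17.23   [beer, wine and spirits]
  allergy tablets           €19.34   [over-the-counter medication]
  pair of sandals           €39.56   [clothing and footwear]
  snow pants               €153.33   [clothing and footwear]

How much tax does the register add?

Extension cord €21.56: general merchandise → 6% + 0% municipal = 6% → €1.29
Six-pack IPA €17.34: beer, wine and spirits → 11.75% + 2.5% municipal = 14.25% → €2.47
Picture frame (8x10) €12.31: general merchandise → 6% + 0% municipal = 6% → €0.74
Storage bin €20.54: general merchandise → 6% + 0% municipal = 6% → €1.23
Scented candle €28.04: general merchandise → 6% + 0% municipal = 6% → €1.68
Bottle of merlot €17.23: beer, wine and spirits → 11.75% + 2.5% municipal = 14.25% → €2.46
Allergy tablets €19.34: over-the-counter medication → 0% + 0.75% municipal = 0.75% → €0.15
Pair of sandals €39.56: clothing and footwear → 9.5% + 1.25% municipal = 10.75% → €4.25
Snow pants €153.33: clothing and footwear → 9.5% + 1.25% municipal = 10.75% → €16.48
Total tax = €1.29 + €2.47 + €0.74 + €1.23 + €1.68 + €2.46 + €0.15 + €4.25 + €16.48 = €30.75

€30.75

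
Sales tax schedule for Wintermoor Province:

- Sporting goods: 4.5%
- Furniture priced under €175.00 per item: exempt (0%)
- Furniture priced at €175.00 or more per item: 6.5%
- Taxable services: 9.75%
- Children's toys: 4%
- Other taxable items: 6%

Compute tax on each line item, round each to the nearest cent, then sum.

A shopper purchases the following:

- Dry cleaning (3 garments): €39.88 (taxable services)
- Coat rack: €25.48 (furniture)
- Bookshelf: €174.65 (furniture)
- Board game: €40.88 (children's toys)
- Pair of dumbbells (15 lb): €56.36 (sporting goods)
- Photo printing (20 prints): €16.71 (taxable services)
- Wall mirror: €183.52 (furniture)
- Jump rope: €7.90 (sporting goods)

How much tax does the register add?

Dry cleaning (3 garments) €39.88: taxable services → 9.75% → €3.89
Coat rack €25.48: furniture, under €175.00 → 0% → €0.00
Bookshelf €174.65: furniture, under €175.00 → 0% → €0.00
Board game €40.88: children's toys → 4% → €1.64
Pair of dumbbells (15 lb) €56.36: sporting goods → 4.5% → €2.54
Photo printing (20 prints) €16.71: taxable services → 9.75% → €1.63
Wall mirror €183.52: furniture, €175.00 or more → 6.5% → €11.93
Jump rope €7.90: sporting goods → 4.5% → €0.36
Total tax = €3.89 + €1.64 + €2.54 + €1.63 + €11.93 + €0.36 = €21.99

€21.99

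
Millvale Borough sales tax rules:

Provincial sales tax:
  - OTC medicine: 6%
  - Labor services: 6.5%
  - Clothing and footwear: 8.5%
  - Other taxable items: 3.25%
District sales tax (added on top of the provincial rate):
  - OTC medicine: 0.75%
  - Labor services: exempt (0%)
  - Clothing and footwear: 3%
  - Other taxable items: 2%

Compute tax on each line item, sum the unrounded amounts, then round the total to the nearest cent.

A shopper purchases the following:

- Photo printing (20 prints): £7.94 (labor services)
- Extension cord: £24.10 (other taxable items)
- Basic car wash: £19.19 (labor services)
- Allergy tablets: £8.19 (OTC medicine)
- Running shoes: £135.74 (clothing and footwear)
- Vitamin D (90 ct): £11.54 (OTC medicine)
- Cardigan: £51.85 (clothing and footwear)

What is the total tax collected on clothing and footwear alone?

£21.57

Running shoes £135.74: clothing and footwear → 8.5% + 3% district = 11.5% → £15.6101
Cardigan £51.85: clothing and footwear → 8.5% + 3% district = 11.5% → £5.96275
Tax on clothing and footwear: unrounded sum = £21.57285 → £21.57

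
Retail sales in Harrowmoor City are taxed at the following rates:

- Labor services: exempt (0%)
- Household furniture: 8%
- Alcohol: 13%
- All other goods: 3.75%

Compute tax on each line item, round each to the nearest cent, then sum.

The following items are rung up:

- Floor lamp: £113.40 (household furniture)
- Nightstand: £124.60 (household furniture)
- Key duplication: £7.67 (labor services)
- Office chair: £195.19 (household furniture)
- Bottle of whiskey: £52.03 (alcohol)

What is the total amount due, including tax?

£534.31

Floor lamp £113.40: household furniture → 8% → £9.07
Nightstand £124.60: household furniture → 8% → £9.97
Key duplication £7.67: labor services → 0% → £0.00
Office chair £195.19: household furniture → 8% → £15.62
Bottle of whiskey £52.03: alcohol → 13% → £6.76
Subtotal = £492.89; tax = £41.42; total due = £534.31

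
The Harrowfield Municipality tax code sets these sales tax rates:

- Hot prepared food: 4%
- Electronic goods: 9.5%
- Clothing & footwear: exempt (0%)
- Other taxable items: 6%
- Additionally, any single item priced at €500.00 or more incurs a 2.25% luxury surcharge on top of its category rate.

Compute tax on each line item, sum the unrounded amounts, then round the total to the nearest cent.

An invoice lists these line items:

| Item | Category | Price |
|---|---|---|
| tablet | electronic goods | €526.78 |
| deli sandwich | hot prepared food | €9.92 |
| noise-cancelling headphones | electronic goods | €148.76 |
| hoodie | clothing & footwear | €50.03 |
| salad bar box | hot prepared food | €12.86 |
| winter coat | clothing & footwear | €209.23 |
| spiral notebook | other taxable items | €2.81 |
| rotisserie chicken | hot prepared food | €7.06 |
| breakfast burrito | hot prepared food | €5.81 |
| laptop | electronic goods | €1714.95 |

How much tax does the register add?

€279.13

Tablet €526.78: electronic goods → 9.5% + 2.25% surcharge = 11.75% → €61.89665
Deli sandwich €9.92: hot prepared food → 4% → €0.3968
Noise-cancelling headphones €148.76: electronic goods → 9.5% → €14.1322
Hoodie €50.03: clothing & footwear → 0% → €0.00
Salad bar box €12.86: hot prepared food → 4% → €0.5144
Winter coat €209.23: clothing & footwear → 0% → €0.00
Spiral notebook €2.81: other taxable items → 6% → €0.1686
Rotisserie chicken €7.06: hot prepared food → 4% → €0.2824
Breakfast burrito €5.81: hot prepared food → 4% → €0.2324
Laptop €1714.95: electronic goods → 9.5% + 2.25% surcharge = 11.75% → €201.506625
Unrounded tax sum = €279.130075 → €279.13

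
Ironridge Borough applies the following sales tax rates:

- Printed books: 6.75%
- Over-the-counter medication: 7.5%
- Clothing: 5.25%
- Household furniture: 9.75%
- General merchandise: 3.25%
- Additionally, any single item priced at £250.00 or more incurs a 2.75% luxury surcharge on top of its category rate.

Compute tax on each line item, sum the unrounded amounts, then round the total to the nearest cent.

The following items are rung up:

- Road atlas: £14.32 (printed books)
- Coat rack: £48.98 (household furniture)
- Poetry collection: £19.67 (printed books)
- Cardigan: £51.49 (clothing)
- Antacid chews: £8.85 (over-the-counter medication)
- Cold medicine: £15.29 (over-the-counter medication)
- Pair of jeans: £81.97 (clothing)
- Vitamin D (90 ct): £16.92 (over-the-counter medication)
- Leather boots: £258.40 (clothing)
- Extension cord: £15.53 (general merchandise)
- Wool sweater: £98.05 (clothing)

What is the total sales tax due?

£43.48

Road atlas £14.32: printed books → 6.75% → £0.9666
Coat rack £48.98: household furniture → 9.75% → £4.77555
Poetry collection £19.67: printed books → 6.75% → £1.327725
Cardigan £51.49: clothing → 5.25% → £2.703225
Antacid chews £8.85: over-the-counter medication → 7.5% → £0.66375
Cold medicine £15.29: over-the-counter medication → 7.5% → £1.14675
Pair of jeans £81.97: clothing → 5.25% → £4.303425
Vitamin D (90 ct) £16.92: over-the-counter medication → 7.5% → £1.269
Leather boots £258.40: clothing → 5.25% + 2.75% surcharge = 8% → £20.672
Extension cord £15.53: general merchandise → 3.25% → £0.504725
Wool sweater £98.05: clothing → 5.25% → £5.147625
Unrounded tax sum = £43.480375 → £43.48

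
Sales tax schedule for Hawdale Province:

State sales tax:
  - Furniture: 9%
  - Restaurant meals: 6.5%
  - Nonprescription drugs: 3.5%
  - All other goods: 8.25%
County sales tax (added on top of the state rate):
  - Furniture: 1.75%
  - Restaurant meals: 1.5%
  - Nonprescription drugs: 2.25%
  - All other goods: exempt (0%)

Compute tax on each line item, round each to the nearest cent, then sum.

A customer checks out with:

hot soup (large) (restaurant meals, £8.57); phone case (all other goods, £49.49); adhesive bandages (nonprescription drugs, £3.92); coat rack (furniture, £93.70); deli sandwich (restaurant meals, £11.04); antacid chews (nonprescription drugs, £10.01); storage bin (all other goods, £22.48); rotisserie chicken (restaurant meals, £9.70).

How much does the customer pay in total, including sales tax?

Hot soup (large) £8.57: restaurant meals → 6.5% + 1.5% county = 8% → £0.69
Phone case £49.49: all other goods → 8.25% + 0% county = 8.25% → £4.08
Adhesive bandages £3.92: nonprescription drugs → 3.5% + 2.25% county = 5.75% → £0.23
Coat rack £93.70: furniture → 9% + 1.75% county = 10.75% → £10.07
Deli sandwich £11.04: restaurant meals → 6.5% + 1.5% county = 8% → £0.88
Antacid chews £10.01: nonprescription drugs → 3.5% + 2.25% county = 5.75% → £0.58
Storage bin £22.48: all other goods → 8.25% + 0% county = 8.25% → £1.85
Rotisserie chicken £9.70: restaurant meals → 6.5% + 1.5% county = 8% → £0.78
Subtotal = £208.91; tax = £19.16; total due = £228.07

£228.07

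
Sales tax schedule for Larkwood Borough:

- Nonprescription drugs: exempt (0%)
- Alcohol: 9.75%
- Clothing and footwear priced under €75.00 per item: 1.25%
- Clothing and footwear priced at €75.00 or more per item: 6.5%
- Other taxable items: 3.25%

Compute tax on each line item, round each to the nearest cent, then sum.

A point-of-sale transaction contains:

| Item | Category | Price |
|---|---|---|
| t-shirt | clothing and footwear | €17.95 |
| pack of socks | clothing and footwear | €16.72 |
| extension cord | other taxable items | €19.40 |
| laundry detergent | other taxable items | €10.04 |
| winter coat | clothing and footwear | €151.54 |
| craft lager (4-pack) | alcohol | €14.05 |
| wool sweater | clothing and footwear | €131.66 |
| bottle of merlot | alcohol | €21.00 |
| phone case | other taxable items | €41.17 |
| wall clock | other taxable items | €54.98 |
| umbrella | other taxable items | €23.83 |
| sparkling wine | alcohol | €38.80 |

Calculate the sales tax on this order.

€30.90

T-shirt €17.95: clothing and footwear, under €75.00 → 1.25% → €0.22
Pack of socks €16.72: clothing and footwear, under €75.00 → 1.25% → €0.21
Extension cord €19.40: other taxable items → 3.25% → €0.63
Laundry detergent €10.04: other taxable items → 3.25% → €0.33
Winter coat €151.54: clothing and footwear, €75.00 or more → 6.5% → €9.85
Craft lager (4-pack) €14.05: alcohol → 9.75% → €1.37
Wool sweater €131.66: clothing and footwear, €75.00 or more → 6.5% → €8.56
Bottle of merlot €21.00: alcohol → 9.75% → €2.05
Phone case €41.17: other taxable items → 3.25% → €1.34
Wall clock €54.98: other taxable items → 3.25% → €1.79
Umbrella €23.83: other taxable items → 3.25% → €0.77
Sparkling wine €38.80: alcohol → 9.75% → €3.78
Total tax = €0.22 + €0.21 + €0.63 + €0.33 + €9.85 + €1.37 + €8.56 + €2.05 + €1.34 + €1.79 + €0.77 + €3.78 = €30.90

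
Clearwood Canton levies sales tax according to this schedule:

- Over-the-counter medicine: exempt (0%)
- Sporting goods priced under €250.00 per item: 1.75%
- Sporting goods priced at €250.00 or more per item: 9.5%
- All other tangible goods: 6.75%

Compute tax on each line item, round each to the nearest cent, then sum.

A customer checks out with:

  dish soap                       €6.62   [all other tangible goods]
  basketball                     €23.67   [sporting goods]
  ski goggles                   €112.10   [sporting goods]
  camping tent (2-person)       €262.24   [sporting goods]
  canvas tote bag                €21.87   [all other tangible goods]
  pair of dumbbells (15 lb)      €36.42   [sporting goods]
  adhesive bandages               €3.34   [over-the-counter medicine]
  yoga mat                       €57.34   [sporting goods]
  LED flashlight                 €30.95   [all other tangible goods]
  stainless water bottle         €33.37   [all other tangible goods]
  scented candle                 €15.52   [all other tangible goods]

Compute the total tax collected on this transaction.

Dish soap €6.62: all other tangible goods → 6.75% → €0.45
Basketball €23.67: sporting goods, under €250.00 → 1.75% → €0.41
Ski goggles €112.10: sporting goods, under €250.00 → 1.75% → €1.96
Camping tent (2-person) €262.24: sporting goods, €250.00 or more → 9.5% → €24.91
Canvas tote bag €21.87: all other tangible goods → 6.75% → €1.48
Pair of dumbbells (15 lb) €36.42: sporting goods, under €250.00 → 1.75% → €0.64
Adhesive bandages €3.34: over-the-counter medicine → 0% → €0.00
Yoga mat €57.34: sporting goods, under €250.00 → 1.75% → €1.00
LED flashlight €30.95: all other tangible goods → 6.75% → €2.09
Stainless water bottle €33.37: all other tangible goods → 6.75% → €2.25
Scented candle €15.52: all other tangible goods → 6.75% → €1.05
Total tax = €0.45 + €0.41 + €1.96 + €24.91 + €1.48 + €0.64 + €1.00 + €2.09 + €2.25 + €1.05 = €36.24

€36.24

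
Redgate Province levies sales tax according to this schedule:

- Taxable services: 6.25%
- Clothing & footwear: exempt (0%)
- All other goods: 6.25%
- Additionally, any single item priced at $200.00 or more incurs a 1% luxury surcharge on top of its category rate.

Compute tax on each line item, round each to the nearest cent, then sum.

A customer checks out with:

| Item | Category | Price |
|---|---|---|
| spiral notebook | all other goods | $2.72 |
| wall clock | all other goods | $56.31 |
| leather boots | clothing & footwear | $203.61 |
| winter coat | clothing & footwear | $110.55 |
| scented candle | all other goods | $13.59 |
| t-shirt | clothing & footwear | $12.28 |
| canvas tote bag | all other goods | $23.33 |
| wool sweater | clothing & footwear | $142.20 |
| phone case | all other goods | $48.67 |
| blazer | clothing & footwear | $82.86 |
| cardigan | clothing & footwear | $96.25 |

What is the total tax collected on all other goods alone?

Spiral notebook $2.72: all other goods → 6.25% → $0.17
Wall clock $56.31: all other goods → 6.25% → $3.52
Scented candle $13.59: all other goods → 6.25% → $0.85
Canvas tote bag $23.33: all other goods → 6.25% → $1.46
Phone case $48.67: all other goods → 6.25% → $3.04
Tax on all other goods = $0.17 + $3.52 + $0.85 + $1.46 + $3.04 = $9.04

$9.04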